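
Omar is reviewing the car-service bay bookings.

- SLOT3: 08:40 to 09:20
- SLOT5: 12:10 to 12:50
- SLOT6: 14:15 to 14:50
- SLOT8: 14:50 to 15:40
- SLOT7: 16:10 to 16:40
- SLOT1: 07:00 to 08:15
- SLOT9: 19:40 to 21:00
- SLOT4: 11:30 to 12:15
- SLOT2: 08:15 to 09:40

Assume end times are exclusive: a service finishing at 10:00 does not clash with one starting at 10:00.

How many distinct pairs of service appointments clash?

Sorted by start: SLOT1, SLOT2, SLOT3, SLOT4, SLOT5, SLOT6, SLOT8, SLOT7, SLOT9.
SLOT2 starts exactly when SLOT1 ends (back-to-back, no overlap) — done with SLOT1.
SLOT3 starts before SLOT2 ends → SLOT2 and SLOT3 overlap.
SLOT4 starts after SLOT2 ends — done with SLOT2.
SLOT4 starts after SLOT3 ends — done with SLOT3.
SLOT5 starts before SLOT4 ends → SLOT4 and SLOT5 overlap.
SLOT6 starts after SLOT4 ends — done with SLOT4.
SLOT6 starts after SLOT5 ends — done with SLOT5.
SLOT8 starts exactly when SLOT6 ends (back-to-back, no overlap) — done with SLOT6.
SLOT7 starts after SLOT8 ends — done with SLOT8.
SLOT9 starts after SLOT7 ends.
Overlapping pairs: SLOT2 & SLOT3, SLOT4 & SLOT5 — 2 in total.

2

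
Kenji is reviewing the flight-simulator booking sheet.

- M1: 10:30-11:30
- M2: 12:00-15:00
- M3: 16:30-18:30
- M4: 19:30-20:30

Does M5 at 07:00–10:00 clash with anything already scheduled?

No — it doesn't clash with anything

M1: starts 10:30 at or after M5 ends 10:00 → clear.
M2: starts 12:00 at or after M5 ends 10:00 → clear.
M3: starts 16:30 at or after M5 ends 10:00 → clear.
M4: starts 19:30 at or after M5 ends 10:00 → clear.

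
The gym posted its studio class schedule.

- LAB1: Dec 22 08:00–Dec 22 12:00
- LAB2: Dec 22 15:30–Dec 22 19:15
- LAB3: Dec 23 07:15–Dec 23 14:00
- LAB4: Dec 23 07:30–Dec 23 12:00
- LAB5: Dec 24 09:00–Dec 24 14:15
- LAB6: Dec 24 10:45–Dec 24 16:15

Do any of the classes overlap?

Sorted by start: LAB1, LAB2, LAB3, LAB4, LAB5, LAB6.
LAB2 starts after LAB1 ends, so nothing later overlaps LAB1 either.
LAB3 starts after LAB2 ends, so nothing later overlaps LAB2 either.
LAB4 starts before LAB3 ends → LAB3 and LAB4 overlap.
That's a conflict, so the schedule is not conflict-free.

Yes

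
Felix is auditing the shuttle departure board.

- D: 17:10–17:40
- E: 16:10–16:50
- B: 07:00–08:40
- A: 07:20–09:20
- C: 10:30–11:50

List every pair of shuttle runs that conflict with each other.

A & B

Two intervals overlap when each starts before the other ends.
Sorted by start: B, A, C, E, D.
A starts before B ends → B and A overlap.
C starts after B ends, so nothing later overlaps B either.
C starts after A ends, so nothing later overlaps A either.
E starts after C ends, so nothing later overlaps C either.
D starts after E ends.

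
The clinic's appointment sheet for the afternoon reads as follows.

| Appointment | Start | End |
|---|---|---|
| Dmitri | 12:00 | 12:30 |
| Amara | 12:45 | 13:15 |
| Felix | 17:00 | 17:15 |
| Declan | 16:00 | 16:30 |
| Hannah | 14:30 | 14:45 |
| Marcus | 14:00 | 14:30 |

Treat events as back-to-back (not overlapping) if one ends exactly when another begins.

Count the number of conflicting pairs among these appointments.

0

Sorted by start: Dmitri, Amara, Marcus, Hannah, Declan, Felix.
Amara starts after Dmitri ends, so nothing later overlaps Dmitri either.
Marcus starts after Amara ends, so nothing later overlaps Amara either.
Hannah starts exactly when Marcus ends (back-to-back, no overlap), so nothing later overlaps Marcus either.
Declan starts after Hannah ends, so nothing later overlaps Hannah either.
Felix starts after Declan ends.
No pair overlaps.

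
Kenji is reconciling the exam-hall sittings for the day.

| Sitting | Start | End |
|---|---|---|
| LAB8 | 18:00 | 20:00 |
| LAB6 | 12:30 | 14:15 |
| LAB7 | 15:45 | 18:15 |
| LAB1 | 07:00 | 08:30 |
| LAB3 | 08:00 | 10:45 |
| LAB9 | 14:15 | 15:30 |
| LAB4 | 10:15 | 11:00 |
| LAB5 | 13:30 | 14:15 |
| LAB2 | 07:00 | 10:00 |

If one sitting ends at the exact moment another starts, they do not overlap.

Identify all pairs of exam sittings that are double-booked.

LAB1 & LAB2, LAB1 & LAB3, LAB2 & LAB3, LAB3 & LAB4, LAB5 & LAB6, LAB7 & LAB8

Two intervals overlap when each starts before the other ends.
Sorted by start: LAB1, LAB2, LAB3, LAB4, LAB6, LAB5, LAB9, LAB7, LAB8.
LAB2 starts before LAB1 ends → LAB1 and LAB2 overlap.
LAB3 starts before LAB1 ends → LAB1 and LAB3 overlap.
LAB4 starts after LAB1 ends; LAB1 is clear from here.
LAB3 starts before LAB2 ends → LAB2 and LAB3 overlap.
LAB4 starts after LAB2 ends; LAB2 is clear from here.
LAB4 starts before LAB3 ends → LAB3 and LAB4 overlap.
LAB6 starts after LAB3 ends; LAB3 is clear from here.
LAB6 starts after LAB4 ends; LAB4 is clear from here.
LAB5 starts before LAB6 ends → LAB6 and LAB5 overlap.
LAB9 starts exactly when LAB6 ends (back-to-back, no overlap); LAB6 is clear from here.
LAB9 starts exactly when LAB5 ends (back-to-back, no overlap); LAB5 is clear from here.
LAB7 starts after LAB9 ends; LAB9 is clear from here.
LAB8 starts before LAB7 ends → LAB7 and LAB8 overlap.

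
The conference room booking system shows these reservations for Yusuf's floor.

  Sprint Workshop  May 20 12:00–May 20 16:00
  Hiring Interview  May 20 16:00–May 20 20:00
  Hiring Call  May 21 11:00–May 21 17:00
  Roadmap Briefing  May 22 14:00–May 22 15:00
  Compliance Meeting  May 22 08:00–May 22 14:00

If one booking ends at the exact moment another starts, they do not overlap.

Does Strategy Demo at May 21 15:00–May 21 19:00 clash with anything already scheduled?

Sprint Workshop: ends May 20 16:00 at or before Strategy Demo starts May 21 15:00 → clear.
Hiring Interview: ends May 20 20:00 at or before Strategy Demo starts May 21 15:00 → clear.
Hiring Call: starts May 21 11:00 before Strategy Demo ends May 21 19:00, and ends May 21 17:00 after Strategy Demo starts May 21 15:00 → overlap.
Compliance Meeting: starts May 22 08:00 at or after Strategy Demo ends May 21 19:00 → clear.
Roadmap Briefing: starts May 22 14:00 at or after Strategy Demo ends May 21 19:00 → clear.
Strategy Demo overlaps Hiring Call.

Yes — it overlaps Hiring Call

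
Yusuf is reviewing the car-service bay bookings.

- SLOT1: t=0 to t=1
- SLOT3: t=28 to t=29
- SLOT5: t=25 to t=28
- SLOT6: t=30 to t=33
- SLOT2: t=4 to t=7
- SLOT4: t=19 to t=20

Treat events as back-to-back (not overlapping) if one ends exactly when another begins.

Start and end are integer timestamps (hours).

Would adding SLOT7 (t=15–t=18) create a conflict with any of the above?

No — it doesn't clash with anything

SLOT1: ends t=1 at or before SLOT7 starts t=15 → clear.
SLOT2: ends t=7 at or before SLOT7 starts t=15 → clear.
SLOT4: starts t=19 at or after SLOT7 ends t=18 → clear.
SLOT5: starts t=25 at or after SLOT7 ends t=18 → clear.
SLOT3: starts t=28 at or after SLOT7 ends t=18 → clear.
SLOT6: starts t=30 at or after SLOT7 ends t=18 → clear.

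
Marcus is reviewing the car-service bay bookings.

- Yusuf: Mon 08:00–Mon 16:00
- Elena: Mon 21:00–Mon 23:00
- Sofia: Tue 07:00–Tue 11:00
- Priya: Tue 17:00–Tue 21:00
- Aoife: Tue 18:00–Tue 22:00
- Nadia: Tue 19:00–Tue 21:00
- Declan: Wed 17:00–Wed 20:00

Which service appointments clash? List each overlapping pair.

Aoife & Nadia, Aoife & Priya, Nadia & Priya

Sorted by start: Yusuf, Elena, Sofia, Priya, Aoife, Nadia, Declan.
Elena starts after Yusuf ends; Yusuf is clear from here.
Sofia starts after Elena ends; Elena is clear from here.
Priya starts after Sofia ends; Sofia is clear from here.
Aoife starts before Priya ends → Priya and Aoife overlap.
Nadia starts before Priya ends → Priya and Nadia overlap.
Declan starts after Priya ends.
Nadia starts before Aoife ends → Aoife and Nadia overlap.
Declan starts after Aoife ends.
Declan starts after Nadia ends.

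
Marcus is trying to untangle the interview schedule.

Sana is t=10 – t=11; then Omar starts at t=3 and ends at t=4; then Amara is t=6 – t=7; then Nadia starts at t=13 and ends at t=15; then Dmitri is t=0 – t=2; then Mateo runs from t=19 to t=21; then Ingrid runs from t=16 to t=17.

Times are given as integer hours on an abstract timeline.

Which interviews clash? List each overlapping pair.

Sorted by start: Dmitri, Omar, Amara, Sana, Nadia, Ingrid, Mateo.
Omar starts after Dmitri ends, so nothing later overlaps Dmitri either.
Amara starts after Omar ends, so nothing later overlaps Omar either.
Sana starts after Amara ends, so nothing later overlaps Amara either.
Nadia starts after Sana ends, so nothing later overlaps Sana either.
Ingrid starts after Nadia ends, so nothing later overlaps Nadia either.
Mateo starts after Ingrid ends.

no conflicts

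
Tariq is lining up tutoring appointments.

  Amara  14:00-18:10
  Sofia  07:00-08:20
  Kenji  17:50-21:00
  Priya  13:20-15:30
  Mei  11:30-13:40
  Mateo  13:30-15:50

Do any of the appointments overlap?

Yes

Check each pair: they overlap iff neither finishes before the other starts.
Sorted by start: Sofia, Mei, Priya, Mateo, Amara, Kenji.
Mei starts after Sofia ends, so nothing later overlaps Sofia either.
Priya starts before Mei ends → Mei and Priya overlap.
That's a conflict, so the schedule is not conflict-free.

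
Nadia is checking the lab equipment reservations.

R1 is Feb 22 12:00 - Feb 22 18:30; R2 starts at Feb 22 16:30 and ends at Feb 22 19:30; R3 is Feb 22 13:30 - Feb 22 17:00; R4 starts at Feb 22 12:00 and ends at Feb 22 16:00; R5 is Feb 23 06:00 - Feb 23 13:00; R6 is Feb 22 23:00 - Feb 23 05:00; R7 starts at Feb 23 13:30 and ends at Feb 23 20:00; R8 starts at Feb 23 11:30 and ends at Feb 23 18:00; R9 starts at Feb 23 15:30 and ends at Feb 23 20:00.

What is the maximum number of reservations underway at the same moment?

Sweep the timeline, counting +1 at each start and −1 at each end (ends before starts at a tie):
Feb 22 12:00 start R1 → 1
Feb 22 12:00 start R4 → 2
Feb 22 13:30 start R3 → 3
Feb 22 16:00 end R4 → 2
Feb 22 16:30 start R2 → 3
Feb 22 17:00 end R3 → 2
Feb 22 18:30 end R1 → 1
Feb 22 19:30 end R2 → 0
Feb 22 23:00 start R6 → 1
Feb 23 05:00 end R6 → 0
Feb 23 06:00 start R5 → 1
Feb 23 11:30 start R8 → 2
Feb 23 13:00 end R5 → 1
Feb 23 13:30 start R7 → 2
Feb 23 15:30 start R9 → 3
Feb 23 18:00 end R8 → 2
Feb 23 20:00 end R7 → 1
Feb 23 20:00 end R9 → 0
Peak is 3, at Feb 22 13:30 (R1, R3, R4).

3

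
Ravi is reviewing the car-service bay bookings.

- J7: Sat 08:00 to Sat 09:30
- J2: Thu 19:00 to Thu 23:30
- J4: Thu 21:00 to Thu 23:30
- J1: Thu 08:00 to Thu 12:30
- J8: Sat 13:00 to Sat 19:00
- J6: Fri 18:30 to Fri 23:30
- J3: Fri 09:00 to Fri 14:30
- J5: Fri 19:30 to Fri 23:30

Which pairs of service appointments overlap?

Sorted by start: J1, J2, J4, J3, J6, J5, J7, J8.
J2 starts after J1 ends, so J1 has no further overlaps.
J4 starts before J2 ends → J2 and J4 overlap.
J3 starts after J2 ends, so J2 has no further overlaps.
J3 starts after J4 ends, so J4 has no further overlaps.
J6 starts after J3 ends, so J3 has no further overlaps.
J5 starts before J6 ends → J6 and J5 overlap.
J7 starts after J6 ends, so J6 has no further overlaps.
J7 starts after J5 ends, so J5 has no further overlaps.
J8 starts after J7 ends.

J2 & J4, J5 & J6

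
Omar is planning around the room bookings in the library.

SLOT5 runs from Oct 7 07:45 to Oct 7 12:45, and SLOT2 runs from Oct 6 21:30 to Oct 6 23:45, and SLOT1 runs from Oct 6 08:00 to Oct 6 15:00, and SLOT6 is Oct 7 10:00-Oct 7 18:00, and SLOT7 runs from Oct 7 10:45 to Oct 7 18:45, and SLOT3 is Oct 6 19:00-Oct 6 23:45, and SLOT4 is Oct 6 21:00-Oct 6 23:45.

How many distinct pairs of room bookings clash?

6

Sorted by start: SLOT1, SLOT3, SLOT4, SLOT2, SLOT5, SLOT6, SLOT7.
SLOT3 starts after SLOT1 ends, so nothing later overlaps SLOT1 either.
SLOT4 starts before SLOT3 ends → SLOT3 and SLOT4 overlap.
SLOT2 starts before SLOT3 ends → SLOT3 and SLOT2 overlap.
SLOT5 starts after SLOT3 ends, so nothing later overlaps SLOT3 either.
SLOT2 starts before SLOT4 ends → SLOT4 and SLOT2 overlap.
SLOT5 starts after SLOT4 ends, so nothing later overlaps SLOT4 either.
SLOT5 starts after SLOT2 ends, so nothing later overlaps SLOT2 either.
SLOT6 starts before SLOT5 ends → SLOT5 and SLOT6 overlap.
SLOT7 starts before SLOT5 ends → SLOT5 and SLOT7 overlap.
SLOT7 starts before SLOT6 ends → SLOT6 and SLOT7 overlap.
Overlapping pairs: SLOT2 & SLOT3, SLOT2 & SLOT4, SLOT3 & SLOT4, SLOT5 & SLOT6, SLOT5 & SLOT7, SLOT6 & SLOT7 — 6 in total.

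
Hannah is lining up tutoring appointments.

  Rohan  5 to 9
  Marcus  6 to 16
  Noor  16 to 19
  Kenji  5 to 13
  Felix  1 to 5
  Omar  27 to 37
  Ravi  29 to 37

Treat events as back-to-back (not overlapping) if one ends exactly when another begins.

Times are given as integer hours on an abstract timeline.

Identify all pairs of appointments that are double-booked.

Kenji & Marcus, Kenji & Rohan, Marcus & Rohan, Omar & Ravi

Sorted by start: Felix, Kenji, Rohan, Marcus, Noor, Omar, Ravi.
Kenji starts exactly when Felix ends (back-to-back, no overlap); Felix is clear from here.
Rohan starts before Kenji ends → Kenji and Rohan overlap.
Marcus starts before Kenji ends → Kenji and Marcus overlap.
Noor starts after Kenji ends; Kenji is clear from here.
Marcus starts before Rohan ends → Rohan and Marcus overlap.
Noor starts after Rohan ends; Rohan is clear from here.
Noor starts exactly when Marcus ends (back-to-back, no overlap); Marcus is clear from here.
Omar starts after Noor ends; Noor is clear from here.
Ravi starts before Omar ends → Omar and Ravi overlap.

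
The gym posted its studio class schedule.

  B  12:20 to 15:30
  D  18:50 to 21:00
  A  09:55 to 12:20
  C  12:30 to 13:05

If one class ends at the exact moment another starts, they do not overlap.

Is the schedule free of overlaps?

Sorted by start: A, B, C, D.
B starts exactly when A ends (back-to-back, no overlap); A is clear from here.
C starts before B ends → B and C overlap.
That's a conflict, so the schedule is not conflict-free.

No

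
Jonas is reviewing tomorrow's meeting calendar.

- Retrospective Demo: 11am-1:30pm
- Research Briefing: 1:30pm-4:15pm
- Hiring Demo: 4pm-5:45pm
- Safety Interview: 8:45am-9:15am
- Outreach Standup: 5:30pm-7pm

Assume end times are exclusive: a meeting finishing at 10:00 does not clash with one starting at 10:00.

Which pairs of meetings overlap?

Hiring Demo & Outreach Standup, Hiring Demo & Research Briefing

Check each pair: they overlap iff neither finishes before the other starts.
Sorted by start: Safety Interview, Retrospective Demo, Research Briefing, Hiring Demo, Outreach Standup.
Retrospective Demo starts after Safety Interview ends, so nothing later overlaps Safety Interview either.
Research Briefing starts exactly when Retrospective Demo ends (back-to-back, no overlap), so nothing later overlaps Retrospective Demo either.
Hiring Demo starts before Research Briefing ends → Research Briefing and Hiring Demo overlap.
Outreach Standup starts after Research Briefing ends.
Outreach Standup starts before Hiring Demo ends → Hiring Demo and Outreach Standup overlap.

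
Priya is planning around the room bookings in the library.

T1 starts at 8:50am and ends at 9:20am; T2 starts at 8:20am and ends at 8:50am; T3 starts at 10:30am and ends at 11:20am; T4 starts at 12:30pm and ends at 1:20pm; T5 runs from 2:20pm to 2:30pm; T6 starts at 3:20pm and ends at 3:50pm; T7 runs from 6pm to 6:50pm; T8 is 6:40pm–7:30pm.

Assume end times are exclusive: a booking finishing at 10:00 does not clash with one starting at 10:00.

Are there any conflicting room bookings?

Sorted by start: T2, T1, T3, T4, T5, T6, T7, T8.
T1 starts exactly when T2 ends (back-to-back, no overlap), so nothing later overlaps T2 either.
T3 starts after T1 ends, so nothing later overlaps T1 either.
T4 starts after T3 ends, so nothing later overlaps T3 either.
T5 starts after T4 ends, so nothing later overlaps T4 either.
T6 starts after T5 ends, so nothing later overlaps T5 either.
T7 starts after T6 ends, so nothing later overlaps T6 either.
T8 starts before T7 ends → T7 and T8 overlap.
That's a conflict, so the schedule is not conflict-free.

Yes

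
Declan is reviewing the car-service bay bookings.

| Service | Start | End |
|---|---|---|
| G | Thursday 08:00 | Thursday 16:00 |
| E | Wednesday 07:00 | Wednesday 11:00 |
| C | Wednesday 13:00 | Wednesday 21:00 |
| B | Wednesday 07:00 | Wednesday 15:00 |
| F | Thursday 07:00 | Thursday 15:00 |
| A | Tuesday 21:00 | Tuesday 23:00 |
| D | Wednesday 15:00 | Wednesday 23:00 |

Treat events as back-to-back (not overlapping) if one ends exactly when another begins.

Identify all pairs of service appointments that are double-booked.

B & C, B & E, C & D, F & G

Sorted by start: A, B, E, C, D, F, G.
B starts after A ends; A is clear from here.
E starts before B ends → B and E overlap.
C starts before B ends → B and C overlap.
D starts exactly when B ends (back-to-back, no overlap); B is clear from here.
C starts after E ends; E is clear from here.
D starts before C ends → C and D overlap.
F starts after C ends; C is clear from here.
F starts after D ends; D is clear from here.
G starts before F ends → F and G overlap.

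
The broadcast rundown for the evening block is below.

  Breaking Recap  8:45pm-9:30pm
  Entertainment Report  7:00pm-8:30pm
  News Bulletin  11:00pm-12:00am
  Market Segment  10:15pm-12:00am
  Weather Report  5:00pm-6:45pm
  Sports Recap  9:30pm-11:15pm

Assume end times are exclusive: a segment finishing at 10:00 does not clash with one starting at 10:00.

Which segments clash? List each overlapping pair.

Market Segment & News Bulletin, Market Segment & Sports Recap, News Bulletin & Sports Recap

Sorted by start: Weather Report, Entertainment Report, Breaking Recap, Sports Recap, Market Segment, News Bulletin.
Entertainment Report starts after Weather Report ends — done with Weather Report.
Breaking Recap starts after Entertainment Report ends — done with Entertainment Report.
Sports Recap starts exactly when Breaking Recap ends (back-to-back, no overlap) — done with Breaking Recap.
Market Segment starts before Sports Recap ends → Sports Recap and Market Segment overlap.
News Bulletin starts before Sports Recap ends → Sports Recap and News Bulletin overlap.
News Bulletin starts before Market Segment ends → Market Segment and News Bulletin overlap.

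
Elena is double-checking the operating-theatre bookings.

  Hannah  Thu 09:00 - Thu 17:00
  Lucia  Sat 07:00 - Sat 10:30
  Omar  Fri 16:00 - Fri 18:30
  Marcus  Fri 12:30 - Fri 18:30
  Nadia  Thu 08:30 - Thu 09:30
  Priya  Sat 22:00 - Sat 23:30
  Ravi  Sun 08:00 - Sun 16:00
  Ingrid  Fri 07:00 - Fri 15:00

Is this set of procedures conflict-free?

No

Sorted by start: Nadia, Hannah, Ingrid, Marcus, Omar, Lucia, Priya, Ravi.
Hannah starts before Nadia ends → Nadia and Hannah overlap.
That's a conflict, so the schedule is not conflict-free.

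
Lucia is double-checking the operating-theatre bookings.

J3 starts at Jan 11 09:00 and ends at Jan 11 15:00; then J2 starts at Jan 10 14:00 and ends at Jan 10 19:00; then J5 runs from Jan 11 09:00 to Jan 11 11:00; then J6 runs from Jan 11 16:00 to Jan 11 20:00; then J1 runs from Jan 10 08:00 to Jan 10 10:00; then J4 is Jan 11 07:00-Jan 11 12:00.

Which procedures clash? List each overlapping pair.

Check each pair: they overlap iff neither finishes before the other starts.
Sorted by start: J1, J2, J4, J3, J5, J6.
J2 starts after J1 ends — done with J1.
J4 starts after J2 ends — done with J2.
J3 starts before J4 ends → J4 and J3 overlap.
J5 starts before J4 ends → J4 and J5 overlap.
J6 starts after J4 ends.
J5 starts before J3 ends → J3 and J5 overlap.
J6 starts after J3 ends.
J6 starts after J5 ends.

J3 & J4, J3 & J5, J4 & J5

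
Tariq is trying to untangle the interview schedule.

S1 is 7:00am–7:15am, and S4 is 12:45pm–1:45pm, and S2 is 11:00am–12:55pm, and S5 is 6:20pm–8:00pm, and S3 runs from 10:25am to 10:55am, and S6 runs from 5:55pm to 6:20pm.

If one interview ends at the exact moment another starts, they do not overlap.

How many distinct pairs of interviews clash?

Sorted by start: S1, S3, S2, S4, S6, S5.
S3 starts after S1 ends — done with S1.
S2 starts after S3 ends — done with S3.
S4 starts before S2 ends → S2 and S4 overlap.
S6 starts after S2 ends — done with S2.
S6 starts after S4 ends — done with S4.
S5 starts exactly when S6 ends (back-to-back, no overlap).
Overlapping pairs: S2 & S4 — 1 in total.

1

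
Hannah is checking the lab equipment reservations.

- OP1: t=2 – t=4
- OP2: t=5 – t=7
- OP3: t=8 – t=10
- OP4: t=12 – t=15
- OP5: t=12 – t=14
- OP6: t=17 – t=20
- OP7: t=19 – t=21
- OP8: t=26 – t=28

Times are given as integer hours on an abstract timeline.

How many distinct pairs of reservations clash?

Sorted by start: OP1, OP2, OP3, OP4, OP5, OP6, OP7, OP8.
OP2 starts after OP1 ends; OP1 is clear from here.
OP3 starts after OP2 ends; OP2 is clear from here.
OP4 starts after OP3 ends; OP3 is clear from here.
OP5 starts before OP4 ends → OP4 and OP5 overlap.
OP6 starts after OP4 ends; OP4 is clear from here.
OP6 starts after OP5 ends; OP5 is clear from here.
OP7 starts before OP6 ends → OP6 and OP7 overlap.
OP8 starts after OP6 ends.
OP8 starts after OP7 ends.
Overlapping pairs: OP4 & OP5, OP6 & OP7 — 2 in total.

2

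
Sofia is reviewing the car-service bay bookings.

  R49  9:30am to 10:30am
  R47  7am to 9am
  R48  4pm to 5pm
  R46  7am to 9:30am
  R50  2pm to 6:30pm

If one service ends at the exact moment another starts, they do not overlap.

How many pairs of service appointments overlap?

Two intervals overlap when each starts before the other ends.
Sorted by start: R46, R47, R49, R50, R48.
R47 starts before R46 ends → R46 and R47 overlap.
R49 starts exactly when R46 ends (back-to-back, no overlap) — done with R46.
R49 starts after R47 ends — done with R47.
R50 starts after R49 ends — done with R49.
R48 starts before R50 ends → R50 and R48 overlap.
Overlapping pairs: R46 & R47, R48 & R50 — 2 in total.

2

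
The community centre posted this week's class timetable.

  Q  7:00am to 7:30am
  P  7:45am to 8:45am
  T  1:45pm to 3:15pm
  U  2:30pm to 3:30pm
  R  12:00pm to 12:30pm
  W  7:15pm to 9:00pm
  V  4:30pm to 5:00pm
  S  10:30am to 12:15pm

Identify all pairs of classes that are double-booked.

Two intervals overlap when each starts before the other ends.
Sorted by start: Q, P, S, R, T, U, V, W.
P starts after Q ends; Q is clear from here.
S starts after P ends; P is clear from here.
R starts before S ends → S and R overlap.
T starts after S ends; S is clear from here.
T starts after R ends; R is clear from here.
U starts before T ends → T and U overlap.
V starts after T ends; T is clear from here.
V starts after U ends; U is clear from here.
W starts after V ends.

R & S, T & U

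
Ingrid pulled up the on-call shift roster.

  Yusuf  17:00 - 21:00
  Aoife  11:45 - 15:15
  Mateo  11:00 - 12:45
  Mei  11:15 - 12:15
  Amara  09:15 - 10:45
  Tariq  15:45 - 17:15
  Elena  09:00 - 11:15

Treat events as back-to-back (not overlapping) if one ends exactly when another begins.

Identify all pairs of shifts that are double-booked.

Sorted by start: Elena, Amara, Mateo, Mei, Aoife, Tariq, Yusuf.
Amara starts before Elena ends → Elena and Amara overlap.
Mateo starts before Elena ends → Elena and Mateo overlap.
Mei starts exactly when Elena ends (back-to-back, no overlap), so Elena has no further overlaps.
Mateo starts after Amara ends, so Amara has no further overlaps.
Mei starts before Mateo ends → Mateo and Mei overlap.
Aoife starts before Mateo ends → Mateo and Aoife overlap.
Tariq starts after Mateo ends, so Mateo has no further overlaps.
Aoife starts before Mei ends → Mei and Aoife overlap.
Tariq starts after Mei ends, so Mei has no further overlaps.
Tariq starts after Aoife ends, so Aoife has no further overlaps.
Yusuf starts before Tariq ends → Tariq and Yusuf overlap.

Amara & Elena, Aoife & Mateo, Aoife & Mei, Elena & Mateo, Mateo & Mei, Tariq & Yusuf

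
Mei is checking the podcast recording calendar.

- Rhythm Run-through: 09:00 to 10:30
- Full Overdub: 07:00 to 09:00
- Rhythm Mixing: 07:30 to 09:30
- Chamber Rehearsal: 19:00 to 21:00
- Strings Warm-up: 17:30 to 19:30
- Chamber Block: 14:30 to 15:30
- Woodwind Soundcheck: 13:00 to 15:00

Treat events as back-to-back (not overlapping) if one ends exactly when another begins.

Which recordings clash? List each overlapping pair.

Sorted by start: Full Overdub, Rhythm Mixing, Rhythm Run-through, Woodwind Soundcheck, Chamber Block, Strings Warm-up, Chamber Rehearsal.
Rhythm Mixing starts before Full Overdub ends → Full Overdub and Rhythm Mixing overlap.
Rhythm Run-through starts exactly when Full Overdub ends (back-to-back, no overlap), so nothing later overlaps Full Overdub either.
Rhythm Run-through starts before Rhythm Mixing ends → Rhythm Mixing and Rhythm Run-through overlap.
Woodwind Soundcheck starts after Rhythm Mixing ends, so nothing later overlaps Rhythm Mixing either.
Woodwind Soundcheck starts after Rhythm Run-through ends, so nothing later overlaps Rhythm Run-through either.
Chamber Block starts before Woodwind Soundcheck ends → Woodwind Soundcheck and Chamber Block overlap.
Strings Warm-up starts after Woodwind Soundcheck ends, so nothing later overlaps Woodwind Soundcheck either.
Strings Warm-up starts after Chamber Block ends, so nothing later overlaps Chamber Block either.
Chamber Rehearsal starts before Strings Warm-up ends → Strings Warm-up and Chamber Rehearsal overlap.

Chamber Block & Woodwind Soundcheck, Chamber Rehearsal & Strings Warm-up, Full Overdub & Rhythm Mixing, Rhythm Mixing & Rhythm Run-through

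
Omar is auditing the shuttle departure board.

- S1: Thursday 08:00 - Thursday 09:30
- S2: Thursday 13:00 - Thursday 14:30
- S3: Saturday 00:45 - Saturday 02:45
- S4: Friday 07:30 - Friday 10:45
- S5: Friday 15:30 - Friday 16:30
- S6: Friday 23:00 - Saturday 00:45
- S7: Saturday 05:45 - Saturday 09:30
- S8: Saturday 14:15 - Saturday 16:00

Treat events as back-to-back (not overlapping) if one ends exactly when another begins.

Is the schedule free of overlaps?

Yes

Two intervals overlap when each starts before the other ends.
Sorted by start: S1, S2, S4, S5, S6, S3, S7, S8.
S2 starts after S1 ends; S1 is clear from here.
S4 starts after S2 ends; S2 is clear from here.
S5 starts after S4 ends; S4 is clear from here.
S6 starts after S5 ends; S5 is clear from here.
S3 starts exactly when S6 ends (back-to-back, no overlap); S6 is clear from here.
S7 starts after S3 ends; S3 is clear from here.
S8 starts after S7 ends.
Every pair is clear; the schedule has no overlaps.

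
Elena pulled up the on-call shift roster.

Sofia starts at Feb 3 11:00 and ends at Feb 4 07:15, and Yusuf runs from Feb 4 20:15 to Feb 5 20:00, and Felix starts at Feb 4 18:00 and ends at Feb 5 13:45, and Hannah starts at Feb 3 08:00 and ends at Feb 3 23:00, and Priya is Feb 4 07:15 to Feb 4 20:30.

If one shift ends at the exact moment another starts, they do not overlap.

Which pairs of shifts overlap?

Two intervals overlap when each starts before the other ends.
Sorted by start: Hannah, Sofia, Priya, Felix, Yusuf.
Sofia starts before Hannah ends → Hannah and Sofia overlap.
Priya starts after Hannah ends, so nothing later overlaps Hannah either.
Priya starts exactly when Sofia ends (back-to-back, no overlap), so nothing later overlaps Sofia either.
Felix starts before Priya ends → Priya and Felix overlap.
Yusuf starts before Priya ends → Priya and Yusuf overlap.
Yusuf starts before Felix ends → Felix and Yusuf overlap.

Felix & Priya, Felix & Yusuf, Hannah & Sofia, Priya & Yusuf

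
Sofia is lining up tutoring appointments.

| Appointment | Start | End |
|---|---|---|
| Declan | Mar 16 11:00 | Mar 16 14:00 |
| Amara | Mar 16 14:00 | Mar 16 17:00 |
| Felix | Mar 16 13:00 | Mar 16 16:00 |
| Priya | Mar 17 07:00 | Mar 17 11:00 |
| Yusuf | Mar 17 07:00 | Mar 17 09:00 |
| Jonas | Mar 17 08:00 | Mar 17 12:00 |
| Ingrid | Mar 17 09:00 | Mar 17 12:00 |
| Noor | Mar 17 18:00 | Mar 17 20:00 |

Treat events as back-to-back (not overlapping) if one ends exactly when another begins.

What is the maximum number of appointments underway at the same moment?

Sweep the timeline, counting +1 at each start and −1 at each end (ends before starts at a tie):
Mar 16 11:00 start Declan → 1
Mar 16 13:00 start Felix → 2
Mar 16 14:00 end Declan → 1
Mar 16 14:00 start Amara → 2
Mar 16 16:00 end Felix → 1
Mar 16 17:00 end Amara → 0
Mar 17 07:00 start Priya → 1
Mar 17 07:00 start Yusuf → 2
Mar 17 08:00 start Jonas → 3
Mar 17 09:00 end Yusuf → 2
Mar 17 09:00 start Ingrid → 3
Mar 17 11:00 end Priya → 2
Mar 17 12:00 end Ingrid → 1
Mar 17 12:00 end Jonas → 0
Mar 17 18:00 start Noor → 1
Mar 17 20:00 end Noor → 0
Peak is 3, at Mar 17 08:00 (Jonas, Priya, Yusuf).

3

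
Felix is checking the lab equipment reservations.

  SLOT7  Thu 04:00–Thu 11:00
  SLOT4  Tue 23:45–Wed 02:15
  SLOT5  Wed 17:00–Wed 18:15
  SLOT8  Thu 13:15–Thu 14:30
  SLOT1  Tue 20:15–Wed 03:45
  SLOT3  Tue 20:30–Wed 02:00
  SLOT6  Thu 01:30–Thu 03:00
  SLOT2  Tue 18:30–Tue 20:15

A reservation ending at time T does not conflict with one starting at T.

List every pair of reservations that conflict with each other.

Sorted by start: SLOT2, SLOT1, SLOT3, SLOT4, SLOT5, SLOT6, SLOT7, SLOT8.
SLOT1 starts exactly when SLOT2 ends (back-to-back, no overlap), so SLOT2 has no further overlaps.
SLOT3 starts before SLOT1 ends → SLOT1 and SLOT3 overlap.
SLOT4 starts before SLOT1 ends → SLOT1 and SLOT4 overlap.
SLOT5 starts after SLOT1 ends, so SLOT1 has no further overlaps.
SLOT4 starts before SLOT3 ends → SLOT3 and SLOT4 overlap.
SLOT5 starts after SLOT3 ends, so SLOT3 has no further overlaps.
SLOT5 starts after SLOT4 ends, so SLOT4 has no further overlaps.
SLOT6 starts after SLOT5 ends, so SLOT5 has no further overlaps.
SLOT7 starts after SLOT6 ends, so SLOT6 has no further overlaps.
SLOT8 starts after SLOT7 ends.

SLOT1 & SLOT3, SLOT1 & SLOT4, SLOT3 & SLOT4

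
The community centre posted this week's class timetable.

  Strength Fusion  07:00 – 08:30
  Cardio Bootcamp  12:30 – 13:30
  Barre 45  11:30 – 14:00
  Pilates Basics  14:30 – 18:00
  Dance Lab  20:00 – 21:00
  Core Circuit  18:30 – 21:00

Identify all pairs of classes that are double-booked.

Sorted by start: Strength Fusion, Barre 45, Cardio Bootcamp, Pilates Basics, Core Circuit, Dance Lab.
Barre 45 starts after Strength Fusion ends, so nothing later overlaps Strength Fusion either.
Cardio Bootcamp starts before Barre 45 ends → Barre 45 and Cardio Bootcamp overlap.
Pilates Basics starts after Barre 45 ends, so nothing later overlaps Barre 45 either.
Pilates Basics starts after Cardio Bootcamp ends, so nothing later overlaps Cardio Bootcamp either.
Core Circuit starts after Pilates Basics ends, so nothing later overlaps Pilates Basics either.
Dance Lab starts before Core Circuit ends → Core Circuit and Dance Lab overlap.

Barre 45 & Cardio Bootcamp, Core Circuit & Dance Lab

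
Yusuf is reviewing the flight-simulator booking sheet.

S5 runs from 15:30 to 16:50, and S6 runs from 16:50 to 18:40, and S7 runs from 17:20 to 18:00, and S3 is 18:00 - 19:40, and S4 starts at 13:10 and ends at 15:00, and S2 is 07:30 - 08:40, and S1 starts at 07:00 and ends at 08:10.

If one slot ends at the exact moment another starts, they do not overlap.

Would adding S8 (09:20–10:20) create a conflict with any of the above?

S1: ends 08:10 at or before S8 starts 09:20 → clear.
S2: ends 08:40 at or before S8 starts 09:20 → clear.
S4: starts 13:10 at or after S8 ends 10:20 → clear.
S5: starts 15:30 at or after S8 ends 10:20 → clear.
S6: starts 16:50 at or after S8 ends 10:20 → clear.
S7: starts 17:20 at or after S8 ends 10:20 → clear.
S3: starts 18:00 at or after S8 ends 10:20 → clear.

No — it doesn't clash with anything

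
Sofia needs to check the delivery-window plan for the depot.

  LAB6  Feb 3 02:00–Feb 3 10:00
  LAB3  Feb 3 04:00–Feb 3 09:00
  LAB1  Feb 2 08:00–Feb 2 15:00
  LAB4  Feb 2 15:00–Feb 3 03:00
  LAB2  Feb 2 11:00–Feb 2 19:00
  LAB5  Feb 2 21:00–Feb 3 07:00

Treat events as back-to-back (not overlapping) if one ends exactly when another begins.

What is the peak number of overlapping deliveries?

3

Sweep the timeline, counting +1 at each start and −1 at each end (ends before starts at a tie):
Feb 2 08:00 start LAB1 → 1
Feb 2 11:00 start LAB2 → 2
Feb 2 15:00 end LAB1 → 1
Feb 2 15:00 start LAB4 → 2
Feb 2 19:00 end LAB2 → 1
Feb 2 21:00 start LAB5 → 2
Feb 3 02:00 start LAB6 → 3
Feb 3 03:00 end LAB4 → 2
Feb 3 04:00 start LAB3 → 3
Feb 3 07:00 end LAB5 → 2
Feb 3 09:00 end LAB3 → 1
Feb 3 10:00 end LAB6 → 0
Peak is 3, at Feb 3 02:00 (LAB4, LAB5, LAB6).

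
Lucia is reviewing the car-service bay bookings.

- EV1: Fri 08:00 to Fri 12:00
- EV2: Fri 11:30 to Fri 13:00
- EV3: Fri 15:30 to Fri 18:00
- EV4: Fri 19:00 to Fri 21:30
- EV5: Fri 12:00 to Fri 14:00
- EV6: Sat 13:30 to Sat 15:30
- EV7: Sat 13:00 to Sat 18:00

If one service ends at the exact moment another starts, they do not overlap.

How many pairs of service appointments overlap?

3

Sorted by start: EV1, EV2, EV5, EV3, EV4, EV7, EV6.
EV2 starts before EV1 ends → EV1 and EV2 overlap.
EV5 starts exactly when EV1 ends (back-to-back, no overlap); EV1 is clear from here.
EV5 starts before EV2 ends → EV2 and EV5 overlap.
EV3 starts after EV2 ends; EV2 is clear from here.
EV3 starts after EV5 ends; EV5 is clear from here.
EV4 starts after EV3 ends; EV3 is clear from here.
EV7 starts after EV4 ends; EV4 is clear from here.
EV6 starts before EV7 ends → EV7 and EV6 overlap.
Overlapping pairs: EV1 & EV2, EV2 & EV5, EV6 & EV7 — 3 in total.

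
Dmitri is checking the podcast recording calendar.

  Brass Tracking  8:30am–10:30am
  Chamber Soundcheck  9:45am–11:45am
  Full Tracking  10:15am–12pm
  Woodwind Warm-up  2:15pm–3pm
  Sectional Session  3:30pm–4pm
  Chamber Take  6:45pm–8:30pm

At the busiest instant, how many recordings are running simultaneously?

Sweep the timeline, counting +1 at each start and −1 at each end (ends before starts at a tie):
8:30am start Brass Tracking → 1
9:45am start Chamber Soundcheck → 2
10:15am start Full Tracking → 3
10:30am end Brass Tracking → 2
11:45am end Chamber Soundcheck → 1
12pm end Full Tracking → 0
2:15pm start Woodwind Warm-up → 1
3pm end Woodwind Warm-up → 0
3:30pm start Sectional Session → 1
4pm end Sectional Session → 0
6:45pm start Chamber Take → 1
8:30pm end Chamber Take → 0
Peak is 3, at 10:15am (Brass Tracking, Chamber Soundcheck, Full Tracking).

3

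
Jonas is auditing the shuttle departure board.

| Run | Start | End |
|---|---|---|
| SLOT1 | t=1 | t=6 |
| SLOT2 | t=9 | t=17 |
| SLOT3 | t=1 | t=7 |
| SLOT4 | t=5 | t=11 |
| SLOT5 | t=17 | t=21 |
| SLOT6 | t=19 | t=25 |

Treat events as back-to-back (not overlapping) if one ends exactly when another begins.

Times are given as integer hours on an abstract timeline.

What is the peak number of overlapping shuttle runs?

Walk through starts and ends in time order (an end at T is processed before a start at T):
t=1 start SLOT1 → 1
t=1 start SLOT3 → 2
t=5 start SLOT4 → 3
t=6 end SLOT1 → 2
t=7 end SLOT3 → 1
t=9 start SLOT2 → 2
t=11 end SLOT4 → 1
t=17 end SLOT2 → 0
t=17 start SLOT5 → 1
t=19 start SLOT6 → 2
t=21 end SLOT5 → 1
t=25 end SLOT6 → 0
Peak is 3, at t=5 (SLOT1, SLOT3, SLOT4).

3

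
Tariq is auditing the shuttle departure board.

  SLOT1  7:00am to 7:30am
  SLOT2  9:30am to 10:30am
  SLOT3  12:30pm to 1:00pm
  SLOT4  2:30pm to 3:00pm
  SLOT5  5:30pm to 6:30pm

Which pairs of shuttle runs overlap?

no conflicts

Sorted by start: SLOT1, SLOT2, SLOT3, SLOT4, SLOT5.
SLOT2 starts after SLOT1 ends, so SLOT1 has no further overlaps.
SLOT3 starts after SLOT2 ends, so SLOT2 has no further overlaps.
SLOT4 starts after SLOT3 ends, so SLOT3 has no further overlaps.
SLOT5 starts after SLOT4 ends.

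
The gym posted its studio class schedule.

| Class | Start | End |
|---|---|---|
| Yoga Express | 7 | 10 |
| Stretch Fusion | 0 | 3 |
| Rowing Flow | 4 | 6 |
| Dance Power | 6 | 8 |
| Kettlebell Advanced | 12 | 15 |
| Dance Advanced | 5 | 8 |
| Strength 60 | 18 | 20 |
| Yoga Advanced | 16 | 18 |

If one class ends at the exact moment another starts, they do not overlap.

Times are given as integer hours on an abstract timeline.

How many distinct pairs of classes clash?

4

Sorted by start: Stretch Fusion, Rowing Flow, Dance Advanced, Dance Power, Yoga Express, Kettlebell Advanced, Yoga Advanced, Strength 60.
Rowing Flow starts after Stretch Fusion ends, so Stretch Fusion has no further overlaps.
Dance Advanced starts before Rowing Flow ends → Rowing Flow and Dance Advanced overlap.
Dance Power starts exactly when Rowing Flow ends (back-to-back, no overlap), so Rowing Flow has no further overlaps.
Dance Power starts before Dance Advanced ends → Dance Advanced and Dance Power overlap.
Yoga Express starts before Dance Advanced ends → Dance Advanced and Yoga Express overlap.
Kettlebell Advanced starts after Dance Advanced ends, so Dance Advanced has no further overlaps.
Yoga Express starts before Dance Power ends → Dance Power and Yoga Express overlap.
Kettlebell Advanced starts after Dance Power ends, so Dance Power has no further overlaps.
Kettlebell Advanced starts after Yoga Express ends, so Yoga Express has no further overlaps.
Yoga Advanced starts after Kettlebell Advanced ends, so Kettlebell Advanced has no further overlaps.
Strength 60 starts exactly when Yoga Advanced ends (back-to-back, no overlap).
Overlapping pairs: Dance Advanced & Dance Power, Dance Advanced & Rowing Flow, Dance Advanced & Yoga Express, Dance Power & Yoga Express — 4 in total.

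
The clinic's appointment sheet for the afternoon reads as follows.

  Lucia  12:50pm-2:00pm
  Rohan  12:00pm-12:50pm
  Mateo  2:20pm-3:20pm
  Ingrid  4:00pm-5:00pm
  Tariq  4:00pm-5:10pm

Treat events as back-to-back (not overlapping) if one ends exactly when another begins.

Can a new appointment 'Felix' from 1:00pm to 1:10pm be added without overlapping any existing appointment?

Rohan: ends 12:50pm at or before Felix starts 1:00pm → clear.
Lucia: starts 12:50pm before Felix ends 1:10pm, and ends 2:00pm after Felix starts 1:00pm → overlap.
Mateo: starts 2:20pm at or after Felix ends 1:10pm → clear.
Ingrid: starts 4:00pm at or after Felix ends 1:10pm → clear.
Tariq: starts 4:00pm at or after Felix ends 1:10pm → clear.
Felix overlaps Lucia.

No — it overlaps Lucia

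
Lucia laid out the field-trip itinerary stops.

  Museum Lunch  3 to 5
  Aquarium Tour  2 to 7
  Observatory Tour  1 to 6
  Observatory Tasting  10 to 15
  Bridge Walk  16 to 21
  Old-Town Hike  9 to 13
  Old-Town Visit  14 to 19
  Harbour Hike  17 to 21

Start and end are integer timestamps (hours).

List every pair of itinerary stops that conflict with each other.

Aquarium Tour & Museum Lunch, Aquarium Tour & Observatory Tour, Bridge Walk & Harbour Hike, Bridge Walk & Old-Town Visit, Harbour Hike & Old-Town Visit, Museum Lunch & Observatory Tour, Observatory Tasting & Old-Town Hike, Observatory Tasting & Old-Town Visit

Two intervals overlap when each starts before the other ends.
Sorted by start: Observatory Tour, Aquarium Tour, Museum Lunch, Old-Town Hike, Observatory Tasting, Old-Town Visit, Bridge Walk, Harbour Hike.
Aquarium Tour starts before Observatory Tour ends → Observatory Tour and Aquarium Tour overlap.
Museum Lunch starts before Observatory Tour ends → Observatory Tour and Museum Lunch overlap.
Old-Town Hike starts after Observatory Tour ends; Observatory Tour is clear from here.
Museum Lunch starts before Aquarium Tour ends → Aquarium Tour and Museum Lunch overlap.
Old-Town Hike starts after Aquarium Tour ends; Aquarium Tour is clear from here.
Old-Town Hike starts after Museum Lunch ends; Museum Lunch is clear from here.
Observatory Tasting starts before Old-Town Hike ends → Old-Town Hike and Observatory Tasting overlap.
Old-Town Visit starts after Old-Town Hike ends; Old-Town Hike is clear from here.
Old-Town Visit starts before Observatory Tasting ends → Observatory Tasting and Old-Town Visit overlap.
Bridge Walk starts after Observatory Tasting ends; Observatory Tasting is clear from here.
Bridge Walk starts before Old-Town Visit ends → Old-Town Visit and Bridge Walk overlap.
Harbour Hike starts before Old-Town Visit ends → Old-Town Visit and Harbour Hike overlap.
Harbour Hike starts before Bridge Walk ends → Bridge Walk and Harbour Hike overlap.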